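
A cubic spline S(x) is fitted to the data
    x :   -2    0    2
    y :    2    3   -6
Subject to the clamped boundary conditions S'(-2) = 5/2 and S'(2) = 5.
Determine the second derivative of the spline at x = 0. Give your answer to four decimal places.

-8.7500

With M_i denoting the second derivative at x_i, h_i = 2, 2, and Δ_i = (y_(i+1) − y_i)/h_i = 1/2, -9/2:
  2·M_0 + 8·M_1 + 2·M_2 = 6(Δ_1 - Δ_0) = -30
Clamped end conditions give two more equations: 2h_0·M_0 + h_0·M_1 = 6(Δ_0 - S'(-2)) = -12 and h_1·M_1 + 2h_1·M_2 = 6(S'(2) - Δ_1) = 57.
Solving: M_0 = 11/8, M_1 = -35/4, M_2 = 149/8.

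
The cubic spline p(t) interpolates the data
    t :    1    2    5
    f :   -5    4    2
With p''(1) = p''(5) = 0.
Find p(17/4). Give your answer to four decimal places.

Put m_i = p'' at the i-th knot. Here h = (1, 3) and Δ = (9, -2/3), so the interior equations h_(i-1)·m_(i-1) + 2(h_(i-1)+h_i)·m_i + h_i·m_(i+1) = 6(Δ_i − Δ_(i-1)) read
  1·m_0 + 8·m_1 + 3·m_2 = 6(Δ_1 - Δ_0) = -58
Natural end conditions: m_0 = m_2 = 0.
Hence m_0 = 0, m_1 = -29/4, m_2 = 0.
On [2, 5], p(t) = 4 + 79/12·(t - 2) - 29/8·(t - 2)² + 29/72·(t - 2)³.
With (t - 2) = 9/4: p(17/4) = 2585/512.

5.0488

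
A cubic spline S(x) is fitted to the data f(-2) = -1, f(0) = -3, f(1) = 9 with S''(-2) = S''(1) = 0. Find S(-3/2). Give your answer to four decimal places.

-3.5313

With m_i denoting the second derivative at x_i, h_i = 2, 1, and Δ_i = (y_(i+1) − y_i)/h_i = -1, 12:
  2·m_0 + 6·m_1 + 1·m_2 = 6(Δ_1 - Δ_0) = 78
Natural end conditions: m_0 = m_2 = 0.
Hence m_0 = 0, m_1 = 13, m_2 = 0.
On [-2, 0], S(x) = -1 - 16/3·(x + 2) + 0·(x + 2)² + 13/12·(x + 2)³.
With (x + 2) = 1/2: S(-3/2) = -113/32.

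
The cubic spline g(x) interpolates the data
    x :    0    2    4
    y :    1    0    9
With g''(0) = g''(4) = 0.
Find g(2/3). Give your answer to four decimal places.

-0.0741

Let M_i = g''(x_i). Step sizes h_i = 2, 2; slopes of the chords Δ_i = (y_(i+1) - y_i)/h_i = -1/2, 9/2.
  2·M_0 + 8·M_1 + 2·M_2 = 6(Δ_1 - Δ_0) = 30
Natural end conditions: M_0 = M_2 = 0.
Forward elimination and back-substitution give M_0 = 0, M_1 = 15/4, M_2 = 0.
On [0, 2], g(x) = 1 - 7/4·x + 0·x² + 5/16·x³.
With x = 2/3: g(2/3) = -2/27.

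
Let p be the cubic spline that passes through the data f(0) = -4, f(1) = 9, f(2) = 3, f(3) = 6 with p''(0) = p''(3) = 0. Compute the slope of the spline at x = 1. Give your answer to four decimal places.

1.6667

Write M_i for p''(x_i). With h_i = 1, 1, 1 and divided differences Δ_i = 13, -6, 3, the continuity of p' gives the tridiagonal system
  1·M_0 + 4·M_1 + 1·M_2 = 6(Δ_1 - Δ_0) = -114
  1·M_1 + 4·M_2 + 1·M_3 = 6(Δ_2 - Δ_1) = 54
Natural end conditions: M_0 = M_3 = 0.
Hence M_0 = 0, M_1 = -34, M_2 = 22, M_3 = 0.
On [1, 2], p'(x) = b_1 + 2c_1·(x - 1) + 3d_1·(x - 1)² with b_1 = Δ_1 - h_1(2M_1 + M_2)/6 = 5/3, c_1 = M_1/2 = -17, d_1 = (M_2 - M_1)/(6h_1) = 28/3. So p'(1) = 5/3.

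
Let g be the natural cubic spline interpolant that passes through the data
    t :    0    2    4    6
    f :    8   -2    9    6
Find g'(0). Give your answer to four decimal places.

Let M_i = g''(x_i). Step sizes h_i = 2, 2, 2; slopes of the chords Δ_i = (y_(i+1) - y_i)/h_i = -5, 11/2, -3/2.
  2·M_0 + 8·M_1 + 2·M_2 = 6(Δ_1 - Δ_0) = 63
  2·M_1 + 8·M_2 + 2·M_3 = 6(Δ_2 - Δ_1) = -42
Natural end conditions: M_0 = M_3 = 0.
Forward elimination and back-substitution give M_0 = 0, M_1 = 49/5, M_2 = -77/10, M_3 = 0.
On [0, 2], g'(t) = b_0 + 2c_0·t + 3d_0·t² with b_0 = Δ_0 - h_0(2M_0 + M_1)/6 = -124/15, c_0 = M_0/2 = 0, d_0 = (M_1 - M_0)/(6h_0) = 49/60. So g'(0) = -124/15.

-8.2667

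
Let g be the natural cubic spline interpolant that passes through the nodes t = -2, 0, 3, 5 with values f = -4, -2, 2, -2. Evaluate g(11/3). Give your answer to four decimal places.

1.2256

Let M_i = g''(x_i). Step sizes h_i = 2, 3, 2; slopes of the chords Δ_i = (y_(i+1) - y_i)/h_i = 1, 4/3, -2.
  2·M_0 + 10·M_1 + 3·M_2 = 6(Δ_1 - Δ_0) = 2
  3·M_1 + 10·M_2 + 2·M_3 = 6(Δ_2 - Δ_1) = -20
Natural end conditions: M_0 = M_3 = 0.
Hence M_0 = 0, M_1 = 80/91, M_2 = -206/91, M_3 = 0.
On [3, 5], g(t) = 2 - 134/273·(t - 3) - 103/91·(t - 3)² + 103/546·(t - 3)³.
With (t - 3) = 2/3: g(11/3) = 9034/7371.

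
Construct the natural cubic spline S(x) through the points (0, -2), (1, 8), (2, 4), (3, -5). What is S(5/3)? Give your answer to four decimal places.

6.4889

With M_i denoting the second derivative at x_i, h_i = 1, 1, 1, and Δ_i = (y_(i+1) − y_i)/h_i = 10, -4, -9:
  1·M_0 + 4·M_1 + 1·M_2 = 6(Δ_1 - Δ_0) = -84
  1·M_1 + 4·M_2 + 1·M_3 = 6(Δ_2 - Δ_1) = -30
Natural end conditions: M_0 = M_3 = 0.
Solving: M_0 = 0, M_1 = -102/5, M_2 = -12/5, M_3 = 0.
On [1, 2], S(x) = 8 + 16/5·(x - 1) - 51/5·(x - 1)² + 3·(x - 1)³.
With (x - 1) = 2/3: S(5/3) = 292/45.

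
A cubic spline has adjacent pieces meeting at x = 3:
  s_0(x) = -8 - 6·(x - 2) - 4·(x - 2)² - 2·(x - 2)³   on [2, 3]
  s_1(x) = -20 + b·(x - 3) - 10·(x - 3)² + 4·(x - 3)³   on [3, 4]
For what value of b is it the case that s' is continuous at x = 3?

s_0'(x) = -6 - 8·(x - 2) - 6·(x - 2)², so s_0'(3) = -20. On the right, s_1'(3) = b, so b = -20.

-20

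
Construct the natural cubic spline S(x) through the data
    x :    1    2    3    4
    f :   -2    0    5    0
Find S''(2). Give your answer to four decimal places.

8.8000

Put σ_i = S'' at the i-th knot. Here h = (1, 1, 1) and Δ = (2, 5, -5), so the interior equations h_(i-1)·σ_(i-1) + 2(h_(i-1)+h_i)·σ_i + h_i·σ_(i+1) = 6(Δ_i − Δ_(i-1)) read
  1·σ_0 + 4·σ_1 + 1·σ_2 = 6(Δ_1 - Δ_0) = 18
  1·σ_1 + 4·σ_2 + 1·σ_3 = 6(Δ_2 - Δ_1) = -60
Natural end conditions: σ_0 = σ_3 = 0.
Solving: σ_0 = 0, σ_1 = 44/5, σ_2 = -86/5, σ_3 = 0.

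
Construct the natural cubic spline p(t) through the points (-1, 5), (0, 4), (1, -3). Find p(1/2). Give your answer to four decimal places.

1.0625

Put M_i = p'' at the i-th knot. Here h = (1, 1) and Δ = (-1, -7), so the interior equations h_(i-1)·M_(i-1) + 2(h_(i-1)+h_i)·M_i + h_i·M_(i+1) = 6(Δ_i − Δ_(i-1)) read
  1·M_0 + 4·M_1 + 1·M_2 = 6(Δ_1 - Δ_0) = -36
Natural end conditions: M_0 = M_2 = 0.
Forward elimination and back-substitution give M_0 = 0, M_1 = -9, M_2 = 0.
On [0, 1], p(t) = 4 - 4·t - 9/2·t² + 3/2·t³.
With t = 1/2: p(1/2) = 17/16.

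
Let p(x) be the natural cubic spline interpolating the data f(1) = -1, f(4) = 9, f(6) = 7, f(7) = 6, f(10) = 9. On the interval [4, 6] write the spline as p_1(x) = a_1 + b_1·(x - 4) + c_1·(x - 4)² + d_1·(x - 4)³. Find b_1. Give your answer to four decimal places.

Put M_i = p'' at the i-th knot. Here h = (3, 2, 1, 3) and Δ = (10/3, -1, -1, 1), so the interior equations h_(i-1)·M_(i-1) + 2(h_(i-1)+h_i)·M_i + h_i·M_(i+1) = 6(Δ_i − Δ_(i-1)) read
  3·M_0 + 10·M_1 + 2·M_2 = 6(Δ_1 - Δ_0) = -26
  2·M_1 + 6·M_2 + 1·M_3 = 6(Δ_2 - Δ_1) = 0
  1·M_2 + 8·M_3 + 3·M_4 = 6(Δ_3 - Δ_2) = 12
Natural end conditions: M_0 = M_4 = 0.
Forward elimination and back-substitution give M_0 = 0, M_1 = -599/219, M_2 = 148/219, M_3 = 310/219, M_4 = 0.
On [4, 6], with p_1(x) = a_1 + b_1·(x - 4) + c_1·(x - 4)² + d_1·(x - 4)³: c_1 = M_1/2 = -599/438, d_1 = (M_2 - M_1)/(6h_1) = 83/292, b_1 = Δ_1 - h_1(2M_1 + M_2)/6 = 131/219.

0.5982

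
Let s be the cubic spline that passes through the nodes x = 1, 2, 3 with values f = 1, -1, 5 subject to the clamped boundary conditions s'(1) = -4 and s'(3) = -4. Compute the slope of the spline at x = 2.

5

With M_i denoting the second derivative at x_i, h_i = 1, 1, and Δ_i = (y_(i+1) − y_i)/h_i = -2, 6:
  1·M_0 + 4·M_1 + 1·M_2 = 6(Δ_1 - Δ_0) = 48
Clamped end conditions give two more equations: 2h_0·M_0 + h_0·M_1 = 6(Δ_0 - s'(1)) = 12 and h_1·M_1 + 2h_1·M_2 = 6(s'(3) - Δ_1) = -60.
Solving the tridiagonal system: M_0 = -6, M_1 = 24, M_2 = -42.
On [2, 3], s'(x) = b_1 + 2c_1·(x - 2) + 3d_1·(x - 2)² with b_1 = Δ_1 - h_1(2M_1 + M_2)/6 = 5, c_1 = M_1/2 = 12, d_1 = (M_2 - M_1)/(6h_1) = -11. So s'(2) = 5.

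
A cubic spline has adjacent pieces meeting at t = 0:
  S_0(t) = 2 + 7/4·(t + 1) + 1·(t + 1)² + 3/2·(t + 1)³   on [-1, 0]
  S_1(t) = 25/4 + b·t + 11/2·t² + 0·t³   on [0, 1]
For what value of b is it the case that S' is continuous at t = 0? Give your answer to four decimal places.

8.2500

S_0'(t) = 7/4 + 2·(t + 1) + 9/2·(t + 1)², so S_0'(0) = 33/4. On the right, S_1'(0) = b, so b = 33/4.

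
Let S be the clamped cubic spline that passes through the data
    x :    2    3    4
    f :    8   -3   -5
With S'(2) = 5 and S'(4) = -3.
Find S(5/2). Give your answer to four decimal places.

With M_i denoting the second derivative at x_i, h_i = 1, 1, and Δ_i = (y_(i+1) − y_i)/h_i = -11, -2:
  1·M_0 + 4·M_1 + 1·M_2 = 6(Δ_1 - Δ_0) = 54
Clamped end conditions give two more equations: 2h_0·M_0 + h_0·M_1 = 6(Δ_0 - S'(2)) = -96 and h_1·M_1 + 2h_1·M_2 = 6(S'(4) - Δ_1) = -6.
Solving: M_0 = -131/2, M_1 = 35, M_2 = -41/2.
On [2, 3], S(x) = 8 + 5·(x - 2) - 131/4·(x - 2)² + 67/4·(x - 2)³.
With (x - 2) = 1/2: S(5/2) = 141/32.

4.4063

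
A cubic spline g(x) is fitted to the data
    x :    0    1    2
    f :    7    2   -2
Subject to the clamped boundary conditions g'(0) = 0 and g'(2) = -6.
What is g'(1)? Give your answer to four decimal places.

Put M_i = g'' at the i-th knot. Here h = (1, 1) and Δ = (-5, -4), so the interior equations h_(i-1)·M_(i-1) + 2(h_(i-1)+h_i)·M_i + h_i·M_(i+1) = 6(Δ_i − Δ_(i-1)) read
  1·M_0 + 4·M_1 + 1·M_2 = 6(Δ_1 - Δ_0) = 6
Clamped end conditions give two more equations: 2h_0·M_0 + h_0·M_1 = 6(Δ_0 - g'(0)) = -30 and h_1·M_1 + 2h_1·M_2 = 6(g'(2) - Δ_1) = -12.
Solving the tridiagonal system: M_0 = -39/2, M_1 = 9, M_2 = -21/2.
On [1, 2], g'(x) = b_1 + 2c_1·(x - 1) + 3d_1·(x - 1)² with b_1 = Δ_1 - h_1(2M_1 + M_2)/6 = -21/4, c_1 = M_1/2 = 9/2, d_1 = (M_2 - M_1)/(6h_1) = -13/4. So g'(1) = -21/4.

-5.2500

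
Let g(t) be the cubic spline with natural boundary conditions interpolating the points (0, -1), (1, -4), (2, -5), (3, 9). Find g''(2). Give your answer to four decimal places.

With σ_i denoting the second derivative at x_i, h_i = 1, 1, 1, and Δ_i = (y_(i+1) − y_i)/h_i = -3, -1, 14:
  1·σ_0 + 4·σ_1 + 1·σ_2 = 6(Δ_1 - Δ_0) = 12
  1·σ_1 + 4·σ_2 + 1·σ_3 = 6(Δ_2 - Δ_1) = 90
Natural end conditions: σ_0 = σ_3 = 0.
Hence σ_0 = 0, σ_1 = -14/5, σ_2 = 116/5, σ_3 = 0.

23.2000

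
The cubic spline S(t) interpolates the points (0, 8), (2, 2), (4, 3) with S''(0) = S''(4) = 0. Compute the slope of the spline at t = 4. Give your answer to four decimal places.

1.3750

With σ_i denoting the second derivative at x_i, h_i = 2, 2, and Δ_i = (y_(i+1) − y_i)/h_i = -3, 1/2:
  2·σ_0 + 8·σ_1 + 2·σ_2 = 6(Δ_1 - Δ_0) = 21
Natural end conditions: σ_0 = σ_2 = 0.
Forward elimination and back-substitution give σ_0 = 0, σ_1 = 21/8, σ_2 = 0.
On [2, 4], S'(t) = b_1 + 2c_1·(t - 2) + 3d_1·(t - 2)² with b_1 = Δ_1 - h_1(2σ_1 + σ_2)/6 = -5/4, c_1 = σ_1/2 = 21/16, d_1 = (σ_2 - σ_1)/(6h_1) = -7/32. So S'(4) = 11/8.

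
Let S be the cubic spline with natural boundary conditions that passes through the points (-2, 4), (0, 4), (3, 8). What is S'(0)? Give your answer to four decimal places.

0.5333

Write σ_i for S''(x_i). With h_i = 2, 3 and divided differences Δ_i = 0, 4/3, the continuity of S' gives the tridiagonal system
  2·σ_0 + 10·σ_1 + 3·σ_2 = 6(Δ_1 - Δ_0) = 8
Natural end conditions: σ_0 = σ_2 = 0.
Hence σ_0 = 0, σ_1 = 4/5, σ_2 = 0.
On [0, 3], S'(t) = b_1 + 2c_1·t + 3d_1·t² with b_1 = Δ_1 - h_1(2σ_1 + σ_2)/6 = 8/15, c_1 = σ_1/2 = 2/5, d_1 = (σ_2 - σ_1)/(6h_1) = -2/45. So S'(0) = 8/15.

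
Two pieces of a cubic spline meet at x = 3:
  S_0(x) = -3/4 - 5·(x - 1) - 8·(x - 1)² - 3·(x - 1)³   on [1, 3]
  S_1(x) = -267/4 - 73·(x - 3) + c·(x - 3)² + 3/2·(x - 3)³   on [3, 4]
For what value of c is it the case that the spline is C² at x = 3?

S_0''(x) = -16 - 18·(x - 1), so S_0''(3) = -52. On the right, S_1''(3) = 2c, so c = -26.

-26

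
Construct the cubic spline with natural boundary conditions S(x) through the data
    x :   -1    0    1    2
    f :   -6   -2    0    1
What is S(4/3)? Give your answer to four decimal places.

0.3827

Let M_i = S''(x_i). Step sizes h_i = 1, 1, 1; slopes of the chords Δ_i = (y_(i+1) - y_i)/h_i = 4, 2, 1.
  1·M_0 + 4·M_1 + 1·M_2 = 6(Δ_1 - Δ_0) = -12
  1·M_1 + 4·M_2 + 1·M_3 = 6(Δ_2 - Δ_1) = -6
Natural end conditions: M_0 = M_3 = 0.
Hence M_0 = 0, M_1 = -14/5, M_2 = -4/5, M_3 = 0.
On [1, 2], S(x) = 0 + 19/15·(x - 1) - 2/5·(x - 1)² + 2/15·(x - 1)³.
With (x - 1) = 1/3: S(4/3) = 31/81.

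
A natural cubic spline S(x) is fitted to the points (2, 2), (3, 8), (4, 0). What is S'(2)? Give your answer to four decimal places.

9.5000

Let M_i = S''(x_i). Step sizes h_i = 1, 1; slopes of the chords Δ_i = (y_(i+1) - y_i)/h_i = 6, -8.
  1·M_0 + 4·M_1 + 1·M_2 = 6(Δ_1 - Δ_0) = -84
Natural end conditions: M_0 = M_2 = 0.
Hence M_0 = 0, M_1 = -21, M_2 = 0.
On [2, 3], S'(x) = b_0 + 2c_0·(x - 2) + 3d_0·(x - 2)² with b_0 = Δ_0 - h_0(2M_0 + M_1)/6 = 19/2, c_0 = M_0/2 = 0, d_0 = (M_1 - M_0)/(6h_0) = -7/2. So S'(2) = 19/2.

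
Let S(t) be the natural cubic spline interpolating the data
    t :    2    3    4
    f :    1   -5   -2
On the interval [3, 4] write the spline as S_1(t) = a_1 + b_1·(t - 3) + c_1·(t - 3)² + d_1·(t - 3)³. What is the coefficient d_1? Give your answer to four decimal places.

With m_i denoting the second derivative at x_i, h_i = 1, 1, and Δ_i = (y_(i+1) − y_i)/h_i = -6, 3:
  1·m_0 + 4·m_1 + 1·m_2 = 6(Δ_1 - Δ_0) = 54
Natural end conditions: m_0 = m_2 = 0.
Solving the tridiagonal system: m_0 = 0, m_1 = 27/2, m_2 = 0.
On [3, 4], with S_1(t) = a_1 + b_1·(t - 3) + c_1·(t - 3)² + d_1·(t - 3)³: c_1 = m_1/2 = 27/4, d_1 = (m_2 - m_1)/(6h_1) = -9/4, b_1 = Δ_1 - h_1(2m_1 + m_2)/6 = -3/2.

-2.2500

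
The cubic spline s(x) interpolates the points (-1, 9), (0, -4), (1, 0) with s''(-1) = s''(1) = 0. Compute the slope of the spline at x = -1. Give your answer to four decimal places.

-17.2500

Write M_i for s''(x_i). With h_i = 1, 1 and divided differences Δ_i = -13, 4, the continuity of s' gives the tridiagonal system
  1·M_0 + 4·M_1 + 1·M_2 = 6(Δ_1 - Δ_0) = 102
Natural end conditions: M_0 = M_2 = 0.
Solving the tridiagonal system: M_0 = 0, M_1 = 51/2, M_2 = 0.
On [-1, 0], s'(x) = b_0 + 2c_0·(x + 1) + 3d_0·(x + 1)² with b_0 = Δ_0 - h_0(2M_0 + M_1)/6 = -69/4, c_0 = M_0/2 = 0, d_0 = (M_1 - M_0)/(6h_0) = 17/4. So s'(-1) = -69/4.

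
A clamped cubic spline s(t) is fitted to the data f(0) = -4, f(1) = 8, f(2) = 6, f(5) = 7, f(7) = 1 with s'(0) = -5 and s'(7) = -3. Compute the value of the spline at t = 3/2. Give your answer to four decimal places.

Write σ_i for s''(x_i). With h_i = 1, 1, 3, 2 and divided differences Δ_i = 12, -2, 1/3, -3, the continuity of s' gives the tridiagonal system
  1·σ_0 + 4·σ_1 + 1·σ_2 = 6(Δ_1 - Δ_0) = -84
  1·σ_1 + 8·σ_2 + 3·σ_3 = 6(Δ_2 - Δ_1) = 14
  3·σ_2 + 10·σ_3 + 2·σ_4 = 6(Δ_3 - Δ_2) = -20
Clamped end conditions give two more equations: 2h_0·σ_0 + h_0·σ_1 = 6(Δ_0 - s'(0)) = 102 and h_3·σ_3 + 2h_3·σ_4 = 6(s'(7) - Δ_3) = 0.
Solving the tridiagonal system: σ_0 = 10088/141, σ_1 = -5794/141, σ_2 = 1244/141, σ_3 = -728/141, σ_4 = 364/141.
On [1, 2], s(t) = 8 + 1442/141·(t - 1) - 2897/141·(t - 1)² + 391/47·(t - 1)³.
With (t - 1) = 1/2: s(3/2) = 10171/1128.

9.0168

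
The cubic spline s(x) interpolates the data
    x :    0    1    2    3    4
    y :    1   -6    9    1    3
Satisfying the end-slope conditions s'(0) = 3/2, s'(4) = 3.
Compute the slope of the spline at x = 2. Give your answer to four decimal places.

With m_i denoting the second derivative at x_i, h_i = 1, 1, 1, 1, and Δ_i = (y_(i+1) − y_i)/h_i = -7, 15, -8, 2:
  1·m_0 + 4·m_1 + 1·m_2 = 6(Δ_1 - Δ_0) = 132
  1·m_1 + 4·m_2 + 1·m_3 = 6(Δ_2 - Δ_1) = -138
  1·m_2 + 4·m_3 + 1·m_4 = 6(Δ_3 - Δ_2) = 60
Clamped end conditions give two more equations: 2h_0·m_0 + h_0·m_1 = 6(Δ_0 - s'(0)) = -51 and h_3·m_3 + 2h_3·m_4 = 6(s'(4) - Δ_3) = 6.
Solving the tridiagonal system: m_0 = -3153/56, m_1 = 1725/28, m_2 = -465/8, m_3 = 921/28, m_4 = -753/56.
On [2, 3], s'(x) = b_2 + 2c_2·(x - 2) + 3d_2·(x - 2)² with b_2 = Δ_2 - h_2(2m_2 + m_3)/6 = 165/28, c_2 = m_2/2 = -465/16, d_2 = (m_3 - m_2)/(6h_2) = 1699/112. So s'(2) = 165/28.

5.8929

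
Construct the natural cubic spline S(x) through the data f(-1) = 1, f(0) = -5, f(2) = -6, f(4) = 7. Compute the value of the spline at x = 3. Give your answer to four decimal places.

-0.5568

Let M_i = S''(x_i). Step sizes h_i = 1, 2, 2; slopes of the chords Δ_i = (y_(i+1) - y_i)/h_i = -6, -1/2, 13/2.
  1·M_0 + 6·M_1 + 2·M_2 = 6(Δ_1 - Δ_0) = 33
  2·M_1 + 8·M_2 + 2·M_3 = 6(Δ_2 - Δ_1) = 42
Natural end conditions: M_0 = M_3 = 0.
Solving the tridiagonal system: M_0 = 0, M_1 = 45/11, M_2 = 93/22, M_3 = 0.
On [2, 4], S(x) = -6 + 81/22·(x - 2) + 93/44·(x - 2)² - 31/88·(x - 2)³.
With (x - 2) = 1: S(3) = -49/88.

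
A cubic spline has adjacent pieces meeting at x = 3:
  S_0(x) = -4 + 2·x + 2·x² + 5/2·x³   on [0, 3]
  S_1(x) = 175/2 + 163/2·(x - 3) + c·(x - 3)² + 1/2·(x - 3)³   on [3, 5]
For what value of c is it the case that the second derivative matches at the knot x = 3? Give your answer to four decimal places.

24.5000

S_0''(x) = 4 + 15·x, so S_0''(3) = 49. On the right, S_1''(3) = 2c, so c = 49/2.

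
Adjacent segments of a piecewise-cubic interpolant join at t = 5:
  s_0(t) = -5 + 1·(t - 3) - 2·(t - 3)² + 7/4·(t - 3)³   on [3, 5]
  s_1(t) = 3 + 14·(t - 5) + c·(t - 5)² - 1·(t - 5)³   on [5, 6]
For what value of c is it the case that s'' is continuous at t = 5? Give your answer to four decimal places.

s_0''(t) = -4 + 21/2·(t - 3), so s_0''(5) = 17. On the right, s_1''(5) = 2c, so c = 17/2.

8.5000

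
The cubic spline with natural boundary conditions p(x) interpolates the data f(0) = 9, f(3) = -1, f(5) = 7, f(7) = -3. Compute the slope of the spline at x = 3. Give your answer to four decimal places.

2.7193

Write M_i for p''(x_i). With h_i = 3, 2, 2 and divided differences Δ_i = -10/3, 4, -5, the continuity of p' gives the tridiagonal system
  3·M_0 + 10·M_1 + 2·M_2 = 6(Δ_1 - Δ_0) = 44
  2·M_1 + 8·M_2 + 2·M_3 = 6(Δ_2 - Δ_1) = -54
Natural end conditions: M_0 = M_3 = 0.
Solving: M_0 = 0, M_1 = 115/19, M_2 = -157/19, M_3 = 0.
On [3, 5], p'(x) = b_1 + 2c_1·(x - 3) + 3d_1·(x - 3)² with b_1 = Δ_1 - h_1(2M_1 + M_2)/6 = 155/57, c_1 = M_1/2 = 115/38, d_1 = (M_2 - M_1)/(6h_1) = -68/57. So p'(3) = 155/57.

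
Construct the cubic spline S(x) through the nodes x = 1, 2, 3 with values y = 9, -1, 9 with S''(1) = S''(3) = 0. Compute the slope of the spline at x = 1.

Let σ_i = S''(x_i). Step sizes h_i = 1, 1; slopes of the chords Δ_i = (y_(i+1) - y_i)/h_i = -10, 10.
  1·σ_0 + 4·σ_1 + 1·σ_2 = 6(Δ_1 - Δ_0) = 120
Natural end conditions: σ_0 = σ_2 = 0.
Hence σ_0 = 0, σ_1 = 30, σ_2 = 0.
On [1, 2], S'(x) = b_0 + 2c_0·(x - 1) + 3d_0·(x - 1)² with b_0 = Δ_0 - h_0(2σ_0 + σ_1)/6 = -15, c_0 = σ_0/2 = 0, d_0 = (σ_1 - σ_0)/(6h_0) = 5. So S'(1) = -15.

-15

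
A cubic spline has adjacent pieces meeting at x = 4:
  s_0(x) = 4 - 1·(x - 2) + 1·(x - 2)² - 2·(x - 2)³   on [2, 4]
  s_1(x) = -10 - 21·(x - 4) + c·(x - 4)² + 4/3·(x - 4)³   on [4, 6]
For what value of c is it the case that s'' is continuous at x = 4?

s_0''(x) = 2 - 12·(x - 2), so s_0''(4) = -22. On the right, s_1''(4) = 2c, so c = -11.

-11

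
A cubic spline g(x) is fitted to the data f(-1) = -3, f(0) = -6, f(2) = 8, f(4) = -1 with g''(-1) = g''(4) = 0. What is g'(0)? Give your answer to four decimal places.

With σ_i denoting the second derivative at x_i, h_i = 1, 2, 2, and Δ_i = (y_(i+1) − y_i)/h_i = -3, 7, -9/2:
  1·σ_0 + 6·σ_1 + 2·σ_2 = 6(Δ_1 - Δ_0) = 60
  2·σ_1 + 8·σ_2 + 2·σ_3 = 6(Δ_2 - Δ_1) = -69
Natural end conditions: σ_0 = σ_3 = 0.
Solving the tridiagonal system: σ_0 = 0, σ_1 = 309/22, σ_2 = -267/22, σ_3 = 0.
On [0, 2], g'(x) = b_1 + 2c_1·x + 3d_1·x² with b_1 = Δ_1 - h_1(2σ_1 + σ_2)/6 = 37/22, c_1 = σ_1/2 = 309/44, d_1 = (σ_2 - σ_1)/(6h_1) = -24/11. So g'(0) = 37/22.

1.6818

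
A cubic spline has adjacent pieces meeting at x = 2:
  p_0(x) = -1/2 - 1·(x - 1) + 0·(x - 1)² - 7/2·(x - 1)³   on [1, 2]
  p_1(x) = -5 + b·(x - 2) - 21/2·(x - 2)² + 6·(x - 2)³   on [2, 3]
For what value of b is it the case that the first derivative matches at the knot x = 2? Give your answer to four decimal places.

-11.5000

p_0'(x) = -1 + 0·(x - 1) - 21/2·(x - 1)², so p_0'(2) = -23/2. On the right, p_1'(2) = b, so b = -23/2.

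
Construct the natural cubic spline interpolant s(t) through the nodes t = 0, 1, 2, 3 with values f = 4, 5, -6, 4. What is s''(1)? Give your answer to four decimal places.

With M_i denoting the second derivative at x_i, h_i = 1, 1, 1, and Δ_i = (y_(i+1) − y_i)/h_i = 1, -11, 10:
  1·M_0 + 4·M_1 + 1·M_2 = 6(Δ_1 - Δ_0) = -72
  1·M_1 + 4·M_2 + 1·M_3 = 6(Δ_2 - Δ_1) = 126
Natural end conditions: M_0 = M_3 = 0.
Forward elimination and back-substitution give M_0 = 0, M_1 = -138/5, M_2 = 192/5, M_3 = 0.

-27.6000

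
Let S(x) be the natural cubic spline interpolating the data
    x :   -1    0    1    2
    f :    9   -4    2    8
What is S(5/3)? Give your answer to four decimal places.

Write M_i for S''(x_i). With h_i = 1, 1, 1 and divided differences Δ_i = -13, 6, 6, the continuity of S' gives the tridiagonal system
  1·M_0 + 4·M_1 + 1·M_2 = 6(Δ_1 - Δ_0) = 114
  1·M_1 + 4·M_2 + 1·M_3 = 6(Δ_2 - Δ_1) = 0
Natural end conditions: M_0 = M_3 = 0.
Solving the tridiagonal system: M_0 = 0, M_1 = 152/5, M_2 = -38/5, M_3 = 0.
On [1, 2], S(x) = 2 + 128/15·(x - 1) - 19/5·(x - 1)² + 19/15·(x - 1)³.
With (x - 1) = 2/3: S(5/3) = 2582/405.

6.3753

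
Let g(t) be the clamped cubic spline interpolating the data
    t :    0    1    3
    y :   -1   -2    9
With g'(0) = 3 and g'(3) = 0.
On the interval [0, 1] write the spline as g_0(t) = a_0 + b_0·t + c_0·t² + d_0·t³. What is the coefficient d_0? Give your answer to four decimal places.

5.7500

Put M_i = g'' at the i-th knot. Here h = (1, 2) and Δ = (-1, 11/2), so the interior equations h_(i-1)·M_(i-1) + 2(h_(i-1)+h_i)·M_i + h_i·M_(i+1) = 6(Δ_i − Δ_(i-1)) read
  1·M_0 + 6·M_1 + 2·M_2 = 6(Δ_1 - Δ_0) = 39
Clamped end conditions give two more equations: 2h_0·M_0 + h_0·M_1 = 6(Δ_0 - g'(0)) = -24 and h_1·M_1 + 2h_1·M_2 = 6(g'(3) - Δ_1) = -33.
Solving: M_0 = -39/2, M_1 = 15, M_2 = -63/4.
On [0, 1], with g_0(t) = a_0 + b_0·t + c_0·t² + d_0·t³: c_0 = M_0/2 = -39/4, d_0 = (M_1 - M_0)/(6h_0) = 23/4, b_0 = Δ_0 - h_0(2M_0 + M_1)/6 = 3.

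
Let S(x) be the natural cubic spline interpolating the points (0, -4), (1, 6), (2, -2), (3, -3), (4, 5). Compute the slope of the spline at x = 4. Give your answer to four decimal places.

9.5893

Put M_i = S'' at the i-th knot. Here h = (1, 1, 1, 1) and Δ = (10, -8, -1, 8), so the interior equations h_(i-1)·M_(i-1) + 2(h_(i-1)+h_i)·M_i + h_i·M_(i+1) = 6(Δ_i − Δ_(i-1)) read
  1·M_0 + 4·M_1 + 1·M_2 = 6(Δ_1 - Δ_0) = -108
  1·M_1 + 4·M_2 + 1·M_3 = 6(Δ_2 - Δ_1) = 42
  1·M_2 + 4·M_3 + 1·M_4 = 6(Δ_3 - Δ_2) = 54
Natural end conditions: M_0 = M_4 = 0.
Forward elimination and back-substitution give M_0 = 0, M_1 = -867/28, M_2 = 111/7, M_3 = 267/28, M_4 = 0.
On [3, 4], S'(x) = b_3 + 2c_3·(x - 3) + 3d_3·(x - 3)² with b_3 = Δ_3 - h_3(2M_3 + M_4)/6 = 135/28, c_3 = M_3/2 = 267/56, d_3 = (M_4 - M_3)/(6h_3) = -89/56. So S'(4) = 537/56.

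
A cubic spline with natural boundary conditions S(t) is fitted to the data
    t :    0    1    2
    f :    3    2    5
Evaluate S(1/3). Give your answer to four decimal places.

Write M_i for S''(x_i). With h_i = 1, 1 and divided differences Δ_i = -1, 3, the continuity of S' gives the tridiagonal system
  1·M_0 + 4·M_1 + 1·M_2 = 6(Δ_1 - Δ_0) = 24
Natural end conditions: M_0 = M_2 = 0.
Solving the tridiagonal system: M_0 = 0, M_1 = 6, M_2 = 0.
On [0, 1], S(t) = 3 - 2·t + 0·t² + 1·t³.
With t = 1/3: S(1/3) = 64/27.

2.3704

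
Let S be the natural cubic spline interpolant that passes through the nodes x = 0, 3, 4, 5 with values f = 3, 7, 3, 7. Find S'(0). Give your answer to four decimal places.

4.1720

With m_i denoting the second derivative at x_i, h_i = 3, 1, 1, and Δ_i = (y_(i+1) − y_i)/h_i = 4/3, -4, 4:
  3·m_0 + 8·m_1 + 1·m_2 = 6(Δ_1 - Δ_0) = -32
  1·m_1 + 4·m_2 + 1·m_3 = 6(Δ_2 - Δ_1) = 48
Natural end conditions: m_0 = m_3 = 0.
Hence m_0 = 0, m_1 = -176/31, m_2 = 416/31, m_3 = 0.
On [0, 3], S'(x) = b_0 + 2c_0·x + 3d_0·x² with b_0 = Δ_0 - h_0(2m_0 + m_1)/6 = 388/93, c_0 = m_0/2 = 0, d_0 = (m_1 - m_0)/(6h_0) = -88/279. So S'(0) = 388/93.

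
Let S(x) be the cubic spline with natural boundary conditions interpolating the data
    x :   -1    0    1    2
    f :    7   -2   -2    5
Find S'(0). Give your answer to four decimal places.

-5.1333

Let σ_i = S''(x_i). Step sizes h_i = 1, 1, 1; slopes of the chords Δ_i = (y_(i+1) - y_i)/h_i = -9, 0, 7.
  1·σ_0 + 4·σ_1 + 1·σ_2 = 6(Δ_1 - Δ_0) = 54
  1·σ_1 + 4·σ_2 + 1·σ_3 = 6(Δ_2 - Δ_1) = 42
Natural end conditions: σ_0 = σ_3 = 0.
Forward elimination and back-substitution give σ_0 = 0, σ_1 = 58/5, σ_2 = 38/5, σ_3 = 0.
On [0, 1], S'(x) = b_1 + 2c_1·x + 3d_1·x² with b_1 = Δ_1 - h_1(2σ_1 + σ_2)/6 = -77/15, c_1 = σ_1/2 = 29/5, d_1 = (σ_2 - σ_1)/(6h_1) = -2/3. So S'(0) = -77/15.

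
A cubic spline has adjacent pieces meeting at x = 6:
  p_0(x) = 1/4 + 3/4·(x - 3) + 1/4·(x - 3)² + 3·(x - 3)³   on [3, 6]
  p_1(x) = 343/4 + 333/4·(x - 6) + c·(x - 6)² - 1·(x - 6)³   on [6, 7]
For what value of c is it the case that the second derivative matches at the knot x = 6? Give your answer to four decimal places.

27.2500

p_0''(x) = 1/2 + 18·(x - 3), so p_0''(6) = 109/2. On the right, p_1''(6) = 2c, so c = 109/4.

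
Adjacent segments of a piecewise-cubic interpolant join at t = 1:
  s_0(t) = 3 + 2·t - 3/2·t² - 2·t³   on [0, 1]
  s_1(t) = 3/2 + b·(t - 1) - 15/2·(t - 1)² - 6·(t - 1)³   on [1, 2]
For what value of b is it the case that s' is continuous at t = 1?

-7

s_0'(t) = 2 - 3·t - 6·t², so s_0'(1) = -7. On the right, s_1'(1) = b, so b = -7.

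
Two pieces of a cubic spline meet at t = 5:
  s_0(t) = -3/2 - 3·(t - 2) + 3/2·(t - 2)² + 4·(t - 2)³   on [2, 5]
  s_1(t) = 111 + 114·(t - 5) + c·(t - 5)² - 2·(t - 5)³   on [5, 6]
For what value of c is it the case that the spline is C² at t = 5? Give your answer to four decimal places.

s_0''(t) = 3 + 24·(t - 2), so s_0''(5) = 75. On the right, s_1''(5) = 2c, so c = 75/2.

37.5000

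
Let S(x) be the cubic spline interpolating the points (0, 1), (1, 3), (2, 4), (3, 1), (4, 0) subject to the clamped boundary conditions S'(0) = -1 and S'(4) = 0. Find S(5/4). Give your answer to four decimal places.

With M_i denoting the second derivative at x_i, h_i = 1, 1, 1, 1, and Δ_i = (y_(i+1) − y_i)/h_i = 2, 1, -3, -1:
  1·M_0 + 4·M_1 + 1·M_2 = 6(Δ_1 - Δ_0) = -6
  1·M_1 + 4·M_2 + 1·M_3 = 6(Δ_2 - Δ_1) = -24
  1·M_2 + 4·M_3 + 1·M_4 = 6(Δ_3 - Δ_2) = 12
Clamped end conditions give two more equations: 2h_0·M_0 + h_0·M_1 = 6(Δ_0 - S'(0)) = 18 and h_3·M_3 + 2h_3·M_4 = 6(S'(4) - Δ_3) = 6.
Solving the tridiagonal system: M_0 = 143/14, M_1 = -17/7, M_2 = -13/2, M_3 = 31/7, M_4 = 11/14.
On [1, 2], S(x) = 3 + 81/28·(x - 1) - 17/14·(x - 1)² - 19/28·(x - 1)³.
With (x - 1) = 1/4: S(5/4) = 931/256.

3.6367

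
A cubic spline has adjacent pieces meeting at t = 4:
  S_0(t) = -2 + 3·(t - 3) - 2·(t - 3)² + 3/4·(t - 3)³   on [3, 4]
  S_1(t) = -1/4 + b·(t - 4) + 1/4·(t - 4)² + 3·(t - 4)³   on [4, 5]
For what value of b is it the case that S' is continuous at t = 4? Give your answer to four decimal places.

1.2500

S_0'(t) = 3 - 4·(t - 3) + 9/4·(t - 3)², so S_0'(4) = 5/4. On the right, S_1'(4) = b, so b = 5/4.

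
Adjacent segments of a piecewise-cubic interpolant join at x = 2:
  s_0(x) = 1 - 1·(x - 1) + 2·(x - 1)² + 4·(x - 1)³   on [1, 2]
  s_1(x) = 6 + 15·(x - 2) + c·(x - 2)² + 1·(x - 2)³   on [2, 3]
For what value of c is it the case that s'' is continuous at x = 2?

14

s_0''(x) = 4 + 24·(x - 1), so s_0''(2) = 28. On the right, s_1''(2) = 2c, so c = 14.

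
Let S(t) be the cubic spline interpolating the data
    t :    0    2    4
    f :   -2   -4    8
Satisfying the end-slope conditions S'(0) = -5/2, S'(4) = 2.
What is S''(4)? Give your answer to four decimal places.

-10.1250

Put σ_i = S'' at the i-th knot. Here h = (2, 2) and Δ = (-1, 6), so the interior equations h_(i-1)·σ_(i-1) + 2(h_(i-1)+h_i)·σ_i + h_i·σ_(i+1) = 6(Δ_i − Δ_(i-1)) read
  2·σ_0 + 8·σ_1 + 2·σ_2 = 6(Δ_1 - Δ_0) = 42
Clamped end conditions give two more equations: 2h_0·σ_0 + h_0·σ_1 = 6(Δ_0 - S'(0)) = 9 and h_1·σ_1 + 2h_1·σ_2 = 6(S'(4) - Δ_1) = -24.
Forward elimination and back-substitution give σ_0 = -15/8, σ_1 = 33/4, σ_2 = -81/8.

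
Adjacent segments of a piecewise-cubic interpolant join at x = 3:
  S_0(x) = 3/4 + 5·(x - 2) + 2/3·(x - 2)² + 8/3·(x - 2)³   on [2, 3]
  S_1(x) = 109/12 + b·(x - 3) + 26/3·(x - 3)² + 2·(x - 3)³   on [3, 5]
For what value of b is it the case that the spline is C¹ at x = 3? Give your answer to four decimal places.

14.3333

S_0'(x) = 5 + 4/3·(x - 2) + 8·(x - 2)², so S_0'(3) = 43/3. On the right, S_1'(3) = b, so b = 43/3.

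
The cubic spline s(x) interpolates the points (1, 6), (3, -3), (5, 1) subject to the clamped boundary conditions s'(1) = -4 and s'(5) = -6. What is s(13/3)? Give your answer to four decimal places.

With M_i denoting the second derivative at x_i, h_i = 2, 2, and Δ_i = (y_(i+1) − y_i)/h_i = -9/2, 2:
  2·M_0 + 8·M_1 + 2·M_2 = 6(Δ_1 - Δ_0) = 39
Clamped end conditions give two more equations: 2h_0·M_0 + h_0·M_1 = 6(Δ_0 - s'(1)) = -3 and h_1·M_1 + 2h_1·M_2 = 6(s'(5) - Δ_1) = -48.
Solving the tridiagonal system: M_0 = -49/8, M_1 = 43/4, M_2 = -139/8.
On [3, 5], s(x) = -3 + 5/8·(x - 3) + 43/8·(x - 3)² - 75/32·(x - 3)³.
With (x - 3) = 4/3: s(13/3) = 11/6.

1.8333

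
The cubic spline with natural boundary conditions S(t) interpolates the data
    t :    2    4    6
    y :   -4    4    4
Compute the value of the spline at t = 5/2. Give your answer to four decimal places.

Put m_i = S'' at the i-th knot. Here h = (2, 2) and Δ = (4, 0), so the interior equations h_(i-1)·m_(i-1) + 2(h_(i-1)+h_i)·m_i + h_i·m_(i+1) = 6(Δ_i − Δ_(i-1)) read
  2·m_0 + 8·m_1 + 2·m_2 = 6(Δ_1 - Δ_0) = -24
Natural end conditions: m_0 = m_2 = 0.
Hence m_0 = 0, m_1 = -3, m_2 = 0.
On [2, 4], S(t) = -4 + 5·(t - 2) + 0·(t - 2)² - 1/4·(t - 2)³.
With (t - 2) = 1/2: S(5/2) = -49/32.

-1.5313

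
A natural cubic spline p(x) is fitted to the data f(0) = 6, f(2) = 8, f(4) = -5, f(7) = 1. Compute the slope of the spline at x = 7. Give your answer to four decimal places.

Write m_i for p''(x_i). With h_i = 2, 2, 3 and divided differences Δ_i = 1, -13/2, 2, the continuity of p' gives the tridiagonal system
  2·m_0 + 8·m_1 + 2·m_2 = 6(Δ_1 - Δ_0) = -45
  2·m_1 + 10·m_2 + 3·m_3 = 6(Δ_2 - Δ_1) = 51
Natural end conditions: m_0 = m_3 = 0.
Solving the tridiagonal system: m_0 = 0, m_1 = -138/19, m_2 = 249/38, m_3 = 0.
On [4, 7], p'(x) = b_2 + 2c_2·(x - 4) + 3d_2·(x - 4)² with b_2 = Δ_2 - h_2(2m_2 + m_3)/6 = -173/38, c_2 = m_2/2 = 249/76, d_2 = (m_3 - m_2)/(6h_2) = -83/228. So p'(7) = 401/76.

5.2763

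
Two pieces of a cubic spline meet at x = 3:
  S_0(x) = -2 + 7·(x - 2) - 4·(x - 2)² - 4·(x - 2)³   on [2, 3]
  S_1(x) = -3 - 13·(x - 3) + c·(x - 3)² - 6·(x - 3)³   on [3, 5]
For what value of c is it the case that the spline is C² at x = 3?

S_0''(x) = -8 - 24·(x - 2), so S_0''(3) = -32. On the right, S_1''(3) = 2c, so c = -16.

-16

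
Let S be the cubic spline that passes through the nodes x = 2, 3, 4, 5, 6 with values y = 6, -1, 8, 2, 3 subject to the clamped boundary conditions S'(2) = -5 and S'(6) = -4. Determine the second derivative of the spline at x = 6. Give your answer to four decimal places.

-28.7857

Put M_i = S'' at the i-th knot. Here h = (1, 1, 1, 1) and Δ = (-7, 9, -6, 1), so the interior equations h_(i-1)·M_(i-1) + 2(h_(i-1)+h_i)·M_i + h_i·M_(i+1) = 6(Δ_i − Δ_(i-1)) read
  1·M_0 + 4·M_1 + 1·M_2 = 6(Δ_1 - Δ_0) = 96
  1·M_1 + 4·M_2 + 1·M_3 = 6(Δ_2 - Δ_1) = -90
  1·M_2 + 4·M_3 + 1·M_4 = 6(Δ_3 - Δ_2) = 42
Clamped end conditions give two more equations: 2h_0·M_0 + h_0·M_1 = 6(Δ_0 - S'(2)) = -12 and h_3·M_3 + 2h_3·M_4 = 6(S'(6) - Δ_3) = -30.
Solving the tridiagonal system: M_0 = -367/14, M_1 = 283/7, M_2 = -79/2, M_3 = 193/7, M_4 = -403/14.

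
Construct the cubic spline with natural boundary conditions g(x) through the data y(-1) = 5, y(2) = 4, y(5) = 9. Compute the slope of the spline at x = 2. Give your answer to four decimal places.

Put M_i = g'' at the i-th knot. Here h = (3, 3) and Δ = (-1/3, 5/3), so the interior equations h_(i-1)·M_(i-1) + 2(h_(i-1)+h_i)·M_i + h_i·M_(i+1) = 6(Δ_i − Δ_(i-1)) read
  3·M_0 + 12·M_1 + 3·M_2 = 6(Δ_1 - Δ_0) = 12
Natural end conditions: M_0 = M_2 = 0.
Forward elimination and back-substitution give M_0 = 0, M_1 = 1, M_2 = 0.
On [2, 5], g'(x) = b_1 + 2c_1·(x - 2) + 3d_1·(x - 2)² with b_1 = Δ_1 - h_1(2M_1 + M_2)/6 = 2/3, c_1 = M_1/2 = 1/2, d_1 = (M_2 - M_1)/(6h_1) = -1/18. So g'(2) = 2/3.

0.6667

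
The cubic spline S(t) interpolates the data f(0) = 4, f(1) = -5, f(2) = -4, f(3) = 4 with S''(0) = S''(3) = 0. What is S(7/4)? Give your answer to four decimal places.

-5.1594

Write m_i for S''(x_i). With h_i = 1, 1, 1 and divided differences Δ_i = -9, 1, 8, the continuity of S' gives the tridiagonal system
  1·m_0 + 4·m_1 + 1·m_2 = 6(Δ_1 - Δ_0) = 60
  1·m_1 + 4·m_2 + 1·m_3 = 6(Δ_2 - Δ_1) = 42
Natural end conditions: m_0 = m_3 = 0.
Solving: m_0 = 0, m_1 = 66/5, m_2 = 36/5, m_3 = 0.
On [1, 2], S(t) = -5 - 23/5·(t - 1) + 33/5·(t - 1)² - 1·(t - 1)³.
With (t - 1) = 3/4: S(7/4) = -1651/320.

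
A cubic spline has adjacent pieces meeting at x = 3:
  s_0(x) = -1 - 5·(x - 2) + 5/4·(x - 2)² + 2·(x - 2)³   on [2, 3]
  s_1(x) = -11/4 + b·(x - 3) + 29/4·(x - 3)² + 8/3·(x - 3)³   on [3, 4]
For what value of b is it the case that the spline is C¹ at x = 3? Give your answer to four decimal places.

s_0'(x) = -5 + 5/2·(x - 2) + 6·(x - 2)², so s_0'(3) = 7/2. On the right, s_1'(3) = b, so b = 7/2.

3.5000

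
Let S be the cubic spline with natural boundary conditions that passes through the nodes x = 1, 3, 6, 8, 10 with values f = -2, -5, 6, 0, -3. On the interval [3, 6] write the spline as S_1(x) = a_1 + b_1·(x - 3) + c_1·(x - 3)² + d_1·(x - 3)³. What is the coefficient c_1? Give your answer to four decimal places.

With m_i denoting the second derivative at x_i, h_i = 2, 3, 2, 2, and Δ_i = (y_(i+1) − y_i)/h_i = -3/2, 11/3, -3, -3/2:
  2·m_0 + 10·m_1 + 3·m_2 = 6(Δ_1 - Δ_0) = 31
  3·m_1 + 10·m_2 + 2·m_3 = 6(Δ_2 - Δ_1) = -40
  2·m_2 + 8·m_3 + 2·m_4 = 6(Δ_3 - Δ_2) = 9
Natural end conditions: m_0 = m_4 = 0.
Forward elimination and back-substitution give m_0 = 0, m_1 = 1685/344, m_2 = -1031/172, m_3 = 1805/688, m_4 = 0.
On [3, 6], with S_1(x) = a_1 + b_1·(x - 3) + c_1·(x - 3)² + d_1·(x - 3)³: c_1 = m_1/2 = 1685/688, d_1 = (m_2 - m_1)/(6h_1) = -1249/2064, b_1 = Δ_1 - h_1(2m_1 + m_2)/6 = 911/516.

2.4491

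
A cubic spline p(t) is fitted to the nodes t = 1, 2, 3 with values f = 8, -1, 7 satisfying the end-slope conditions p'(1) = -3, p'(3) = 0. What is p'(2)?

0

With M_i denoting the second derivative at x_i, h_i = 1, 1, and Δ_i = (y_(i+1) − y_i)/h_i = -9, 8:
  1·M_0 + 4·M_1 + 1·M_2 = 6(Δ_1 - Δ_0) = 102
Clamped end conditions give two more equations: 2h_0·M_0 + h_0·M_1 = 6(Δ_0 - p'(1)) = -36 and h_1·M_1 + 2h_1·M_2 = 6(p'(3) - Δ_1) = -48.
Forward elimination and back-substitution give M_0 = -42, M_1 = 48, M_2 = -48.
On [2, 3], p'(t) = b_1 + 2c_1·(t - 2) + 3d_1·(t - 2)² with b_1 = Δ_1 - h_1(2M_1 + M_2)/6 = 0, c_1 = M_1/2 = 24, d_1 = (M_2 - M_1)/(6h_1) = -16. So p'(2) = 0.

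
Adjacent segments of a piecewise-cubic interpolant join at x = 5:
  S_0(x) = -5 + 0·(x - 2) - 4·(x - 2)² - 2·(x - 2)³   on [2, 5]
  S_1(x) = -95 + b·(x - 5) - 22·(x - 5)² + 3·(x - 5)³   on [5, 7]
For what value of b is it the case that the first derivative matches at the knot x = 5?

S_0'(x) = 0 - 8·(x - 2) - 6·(x - 2)², so S_0'(5) = -78. On the right, S_1'(5) = b, so b = -78.

-78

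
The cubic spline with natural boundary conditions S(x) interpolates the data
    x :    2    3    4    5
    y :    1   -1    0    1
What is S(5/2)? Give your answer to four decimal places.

With M_i denoting the second derivative at x_i, h_i = 1, 1, 1, and Δ_i = (y_(i+1) − y_i)/h_i = -2, 1, 1:
  1·M_0 + 4·M_1 + 1·M_2 = 6(Δ_1 - Δ_0) = 18
  1·M_1 + 4·M_2 + 1·M_3 = 6(Δ_2 - Δ_1) = 0
Natural end conditions: M_0 = M_3 = 0.
Solving the tridiagonal system: M_0 = 0, M_1 = 24/5, M_2 = -6/5, M_3 = 0.
On [2, 3], S(x) = 1 - 14/5·(x - 2) + 0·(x - 2)² + 4/5·(x - 2)³.
With (x - 2) = 1/2: S(5/2) = -3/10.

-0.3000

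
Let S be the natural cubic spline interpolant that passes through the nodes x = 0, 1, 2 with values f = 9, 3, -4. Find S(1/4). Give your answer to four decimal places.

7.5586

With m_i denoting the second derivative at x_i, h_i = 1, 1, and Δ_i = (y_(i+1) − y_i)/h_i = -6, -7:
  1·m_0 + 4·m_1 + 1·m_2 = 6(Δ_1 - Δ_0) = -6
Natural end conditions: m_0 = m_2 = 0.
Hence m_0 = 0, m_1 = -3/2, m_2 = 0.
On [0, 1], S(x) = 9 - 23/4·x + 0·x² - 1/4·x³.
With x = 1/4: S(1/4) = 1935/256.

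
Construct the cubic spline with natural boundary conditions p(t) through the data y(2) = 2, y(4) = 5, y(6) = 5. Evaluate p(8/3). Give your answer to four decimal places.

3.2222

Let M_i = p''(x_i). Step sizes h_i = 2, 2; slopes of the chords Δ_i = (y_(i+1) - y_i)/h_i = 3/2, 0.
  2·M_0 + 8·M_1 + 2·M_2 = 6(Δ_1 - Δ_0) = -9
Natural end conditions: M_0 = M_2 = 0.
Forward elimination and back-substitution give M_0 = 0, M_1 = -9/8, M_2 = 0.
On [2, 4], p(t) = 2 + 15/8·(t - 2) + 0·(t - 2)² - 3/32·(t - 2)³.
With (t - 2) = 2/3: p(8/3) = 29/9.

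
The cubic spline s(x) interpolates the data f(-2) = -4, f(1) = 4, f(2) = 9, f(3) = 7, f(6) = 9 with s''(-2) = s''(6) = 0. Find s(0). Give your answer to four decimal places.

-0.4861

With m_i denoting the second derivative at x_i, h_i = 3, 1, 1, 3, and Δ_i = (y_(i+1) − y_i)/h_i = 8/3, 5, -2, 2/3:
  3·m_0 + 8·m_1 + 1·m_2 = 6(Δ_1 - Δ_0) = 14
  1·m_1 + 4·m_2 + 1·m_3 = 6(Δ_2 - Δ_1) = -42
  1·m_2 + 8·m_3 + 3·m_4 = 6(Δ_3 - Δ_2) = 16
Natural end conditions: m_0 = m_4 = 0.
Forward elimination and back-substitution give m_0 = 0, m_1 = 131/40, m_2 = -61/5, m_3 = 141/40, m_4 = 0.
On [-2, 1], s(x) = -4 + 247/240·(x + 2) + 0·(x + 2)² + 131/720·(x + 2)³.
With (x + 2) = 2: s(0) = -35/72.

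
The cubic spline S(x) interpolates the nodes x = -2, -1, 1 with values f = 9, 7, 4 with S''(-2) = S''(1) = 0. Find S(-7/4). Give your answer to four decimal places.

8.4805

Put m_i = S'' at the i-th knot. Here h = (1, 2) and Δ = (-2, -3/2), so the interior equations h_(i-1)·m_(i-1) + 2(h_(i-1)+h_i)·m_i + h_i·m_(i+1) = 6(Δ_i − Δ_(i-1)) read
  1·m_0 + 6·m_1 + 2·m_2 = 6(Δ_1 - Δ_0) = 3
Natural end conditions: m_0 = m_2 = 0.
Forward elimination and back-substitution give m_0 = 0, m_1 = 1/2, m_2 = 0.
On [-2, -1], S(x) = 9 - 25/12·(x + 2) + 0·(x + 2)² + 1/12·(x + 2)³.
With (x + 2) = 1/4: S(-7/4) = 2171/256.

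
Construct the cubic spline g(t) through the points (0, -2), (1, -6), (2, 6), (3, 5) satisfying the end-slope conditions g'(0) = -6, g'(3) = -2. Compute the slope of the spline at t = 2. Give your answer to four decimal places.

Let σ_i = g''(x_i). Step sizes h_i = 1, 1, 1; slopes of the chords Δ_i = (y_(i+1) - y_i)/h_i = -4, 12, -1.
  1·σ_0 + 4·σ_1 + 1·σ_2 = 6(Δ_1 - Δ_0) = 96
  1·σ_1 + 4·σ_2 + 1·σ_3 = 6(Δ_2 - Δ_1) = -78
Clamped end conditions give two more equations: 2h_0·σ_0 + h_0·σ_1 = 6(Δ_0 - g'(0)) = 12 and h_2·σ_2 + 2h_2·σ_3 = 6(g'(3) - Δ_2) = -6.
Hence σ_0 = -34/3, σ_1 = 104/3, σ_2 = -94/3, σ_3 = 38/3.
On [2, 3], g'(t) = b_2 + 2c_2·(t - 2) + 3d_2·(t - 2)² with b_2 = Δ_2 - h_2(2σ_2 + σ_3)/6 = 22/3, c_2 = σ_2/2 = -47/3, d_2 = (σ_3 - σ_2)/(6h_2) = 22/3. So g'(2) = 22/3.

7.3333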